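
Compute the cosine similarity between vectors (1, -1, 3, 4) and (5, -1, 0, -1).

With u = (1, -1, 3, 4), v = (5, -1, 0, -1):
u·v = 1·5 + (-1)·(-1) + 3·0 + 4·(-1) = 5 + 1 + 0 + (-4) = 2.
|u| = √(1² + (-1)² + 3² + 4²) = √27, |v| = √(5² + (-1)² + 0² + (-1)²) = √27, so |u||v| = √(27·27) = √729 = 27.
cos θ = (u·v)/(|u||v|) = 2/27 ≈ 0.0741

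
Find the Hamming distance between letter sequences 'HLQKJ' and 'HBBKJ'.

Differing positions: 2, 3. Hamming distance = 2.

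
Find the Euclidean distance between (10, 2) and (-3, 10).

√(Σ(x_i - y_i)²) = √((10 - (-3))² + (2 - 10)²)
= √(13² + (-8)²) = √(169 + 64) = √233 ≈ 15.2643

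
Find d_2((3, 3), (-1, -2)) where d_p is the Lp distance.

(Σ|x_i - y_i|^2)^(1/2) = (|3 - (-1)|^2 + |3 - (-2)|^2)^(1/2)
= (4^2 + 5^2)^(1/2) = (16 + 25)^(1/2) = (41)^(1/2) ≈ 6.4031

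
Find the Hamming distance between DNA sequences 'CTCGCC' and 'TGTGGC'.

Differing positions: 1, 2, 3, 5. Hamming distance = 4.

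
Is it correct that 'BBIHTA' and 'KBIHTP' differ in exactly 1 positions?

Differing positions: 1, 6. Hamming distance = 2, so the claim that d_H = 1 is false.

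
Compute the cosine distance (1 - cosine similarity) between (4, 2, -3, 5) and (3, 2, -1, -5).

With u = (4, 2, -3, 5), v = (3, 2, -1, -5):
u·v = 4·3 + 2·2 + (-3)·(-1) + 5·(-5) = 12 + 4 + 3 + (-25) = -6.
|u| = √(4² + 2² + (-3)² + 5²) = √54, |v| = √(3² + 2² + (-1)² + (-5)²) = √39, so |u||v| = √(54·39) = √2106.
cos θ = (u·v)/(|u||v|) = -6/√2106 ≈ -0.1307
Cosine distance = 1 - cos θ ≈ 1 - (-0.1307) = 1.1307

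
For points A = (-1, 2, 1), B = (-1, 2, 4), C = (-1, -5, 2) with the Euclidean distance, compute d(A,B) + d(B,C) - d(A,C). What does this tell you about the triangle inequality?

d(A,B) = √(0² + 0² + 3²) = √9 = 3, d(B,C) = √(0² + 7² + 2²) = √53 ≈ 7.2801, d(A,C) = √(0² + 7² + 1²) = √50 ≈ 7.0711.
d(A,B) + d(B,C) - d(A,C) = 3 + 7.2801 - 7.0711 = 10.2801 - 7.0711 = 3.209 (to 4 decimal places). This is ≥ 0, so the triangle inequality holds for these points.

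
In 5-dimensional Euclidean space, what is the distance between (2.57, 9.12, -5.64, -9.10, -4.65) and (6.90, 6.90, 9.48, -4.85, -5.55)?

√(Σ(x_i - y_i)²) = √((2.57 - 6.9)² + (9.12 - 6.9)² + (-5.64 - 9.48)² + (-9.1 - (-4.85))² + (-4.65 - (-5.55))²)
= √((-4.33)² + 2.22² + (-15.12)² + (-4.25)² + 0.9²) = √(18.7489 + 4.9284 + 228.6144 + 18.0625 + 0.81) = √271.1642 ≈ 16.4671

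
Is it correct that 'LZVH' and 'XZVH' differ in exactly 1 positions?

Differing positions: 1. Hamming distance = 1, so the claim is true.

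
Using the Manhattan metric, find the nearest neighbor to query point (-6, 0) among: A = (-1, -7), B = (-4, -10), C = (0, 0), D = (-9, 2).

Distances: d(A) = 12, d(B) = 12, d(C) = 6, d(D) = 5. Nearest: D = (-9, 2) with distance 5.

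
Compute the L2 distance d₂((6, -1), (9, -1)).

√(Σ(x_i - y_i)²) = √((6 - 9)² + (-1 - (-1))²)
= √((-3)² + 0²) = √(9 + 0) = √9 = 3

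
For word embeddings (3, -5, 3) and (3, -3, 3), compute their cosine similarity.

With u = (3, -5, 3), v = (3, -3, 3):
u·v = 3·3 + (-5)·(-3) + 3·3 = 9 + 15 + 9 = 33.
|u| = √(3² + (-5)² + 3²) = √43, |v| = √(3² + (-3)² + 3²) = √27, so |u||v| = √(43·27) = √1161.
cos θ = (u·v)/(|u||v|) = 33/√1161 ≈ 0.9685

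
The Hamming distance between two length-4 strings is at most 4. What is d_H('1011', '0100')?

Differing positions: 1, 2, 3, 4. Hamming distance = 4. The maximum possible Hamming distance for length-4 strings is 4, so d_H/4 = 4/4 = 1.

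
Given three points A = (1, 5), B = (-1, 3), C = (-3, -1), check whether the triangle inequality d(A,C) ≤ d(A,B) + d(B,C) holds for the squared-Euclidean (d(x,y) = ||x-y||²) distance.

d(A,B) = 2² + 2² = 8, d(B,C) = 2² + 4² = 20, d(A,C) = 4² + 6² = 52.
d(A,C) = 52 > 8 + 20 = 28. Triangle inequality is VIOLATED. (Squared-Euclidean is not a metric — this is a counterexample.)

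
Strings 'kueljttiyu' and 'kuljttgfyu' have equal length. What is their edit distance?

Let D[i][j] be the edit distance between the first i characters of 'kueljttiyu' and the first j characters of 'kuljttgfyu', with D[i][0] = i, D[0][j] = j, and D[i][j] = D[i-1][j-1] if the characters match, else 1 + min(D[i-1][j], D[i][j-1], D[i-1][j-1]). Filling the table (rows: prefixes of 'kueljttiyu', columns: prefixes of 'kuljttgfyu'):
     ε  k  u  l  j  t  t  g  f  y  u
  ε  0  1  2  3  4  5  6  7  8  9 10
  k  1  0  1  2  3  4  5  6  7  8  9
  u  2  1  0  1  2  3  4  5  6  7  8
  e  3  2  1  1  2  3  4  5  6  7  8
  l  4  3  2  1  2  3  4  5  6  7  8
  j  5  4  3  2  1  2  3  4  5  6  7
  t  6  5  4  3  2  1  2  3  4  5  6
  t  7  6  5  4  3  2  1  2  3  4  5
  i  8  7  6  5  4  3  2  2  3  4  5
  y  9  8  7  6  5  4  3  3  3  3  4
  u 10  9  8  7  6  5  4  4  4  4  3
The bottom-right entry gives D[10][10] = 3, so no sequence of fewer than 3 edits works. Backtracking through the table gives one optimal edit sequence (3 edits):
  kueljttiyu → kuljttiyu (del e @3)
  kuljttiyu → kuljttgiyu (ins g @7)
  kuljttgiyu → kuljttgfyu (sub i→f @8)
Edit distance = 3.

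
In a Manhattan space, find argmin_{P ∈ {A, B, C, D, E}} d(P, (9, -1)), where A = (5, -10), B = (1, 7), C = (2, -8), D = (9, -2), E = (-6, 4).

Distances: d(A) = 13, d(B) = 16, d(C) = 14, d(D) = 1, d(E) = 20. Nearest: D = (9, -2) with distance 1.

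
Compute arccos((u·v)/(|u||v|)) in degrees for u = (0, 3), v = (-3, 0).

With u = (0, 3), v = (-3, 0):
u·v = 0·(-3) + 3·0 = 0 + 0 = 0.
|u| = √(0² + 3²) = √9, |v| = √((-3)² + 0²) = √9, so |u||v| = √(9·9) = √81 = 9.
cos θ = (u·v)/(|u||v|) = 0/9 = 0 (the vectors are orthogonal)
θ = arccos(0) = 90°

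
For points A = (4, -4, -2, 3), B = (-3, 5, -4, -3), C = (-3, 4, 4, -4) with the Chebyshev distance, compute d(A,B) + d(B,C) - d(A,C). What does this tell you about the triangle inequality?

d(A,B) = max(7, 9, 2, 6) = 9, d(B,C) = max(0, 1, 8, 1) = 8, d(A,C) = max(7, 8, 6, 7) = 8.
d(A,B) + d(B,C) - d(A,C) = 9 + 8 - 8 = 17 - 8 = 9. This is ≥ 0, so the triangle inequality holds for these points.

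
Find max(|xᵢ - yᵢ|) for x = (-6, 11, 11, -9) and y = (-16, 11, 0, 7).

max(|x_i - y_i|) = max(|-6 - (-16)|, |11 - 11|, |11 - 0|, |-9 - 7|) = max(10, 0, 11, 16) = 16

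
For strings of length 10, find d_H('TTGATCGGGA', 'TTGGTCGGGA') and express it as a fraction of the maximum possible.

Differing positions: 4. Hamming distance = 1. The maximum possible Hamming distance for length-10 strings is 10, so d_H/10 = 1/10 = 0.1.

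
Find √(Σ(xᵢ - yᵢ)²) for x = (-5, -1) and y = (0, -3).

√(Σ(x_i - y_i)²) = √((-5 - 0)² + (-1 - (-3))²)
= √((-5)² + 2²) = √(25 + 4) = √29 ≈ 5.3852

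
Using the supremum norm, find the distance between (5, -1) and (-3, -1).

max(|x_i - y_i|) = max(|5 - (-3)|, |-1 - (-1)|) = max(8, 0) = 8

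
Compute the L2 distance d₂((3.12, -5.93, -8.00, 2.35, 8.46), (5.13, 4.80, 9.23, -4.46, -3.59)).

√(Σ(x_i - y_i)²) = √((3.12 - 5.13)² + (-5.93 - 4.8)² + (-8 - 9.23)² + (2.35 - (-4.46))² + (8.46 - (-3.59))²)
= √((-2.01)² + (-10.73)² + (-17.23)² + 6.81² + 12.05²) = √(4.0401 + 115.1329 + 296.8729 + 46.3761 + 145.2025) = √607.6245 ≈ 24.65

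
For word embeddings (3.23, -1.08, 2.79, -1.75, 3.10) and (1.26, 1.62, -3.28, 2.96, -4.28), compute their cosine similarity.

With u = (3.23, -1.08, 2.79, -1.75, 3.10), v = (1.26, 1.62, -3.28, 2.96, -4.28):
u·v = 3.23·1.26 + (-1.08)·1.62 + 2.79·(-3.28) + (-1.75)·2.96 + 3.1·(-4.28) = 4.0698 + (-1.7496) + (-9.1512) + (-5.18) + (-13.268) = -25.279.
|u| = √(3.23² + (-1.08)² + 2.79² + (-1.75)² + 3.1²) = √(10.4329 + 1.1664 + 7.7841 + 3.0625 + 9.61) = √32.0559, |v| = √(1.26² + 1.62² + (-3.28)² + 2.96² + (-4.28)²) = √(1.5876 + 2.6244 + 10.7584 + 8.7616 + 18.3184) = √42.0504.
cos θ = (u·v)/(|u||v|) = -25.279/(√32.0559·√42.0504) ≈ -0.6885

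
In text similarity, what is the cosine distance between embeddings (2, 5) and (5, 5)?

With u = (2, 5), v = (5, 5):
u·v = 2·5 + 5·5 = 10 + 25 = 35.
|u| = √(2² + 5²) = √29, |v| = √(5² + 5²) = √50, so |u||v| = √(29·50) = √1450.
cos θ = (u·v)/(|u||v|) = 35/√1450 ≈ 0.9191
Cosine distance = 1 - cos θ ≈ 1 - 0.9191 = 0.0809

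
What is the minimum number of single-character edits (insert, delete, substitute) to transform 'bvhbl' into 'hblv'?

Let D[i][j] be the edit distance between the first i characters of 'bvhbl' and the first j characters of 'hblv', with D[i][0] = i, D[0][j] = j, and D[i][j] = D[i-1][j-1] if the characters match, else 1 + min(D[i-1][j], D[i][j-1], D[i-1][j-1]). Filling the table (rows: prefixes of 'bvhbl', columns: prefixes of 'hblv'):
     ε  h  b  l  v
  ε  0  1  2  3  4
  b  1  1  1  2  3
  v  2  2  2  2  2
  h  3  2  3  3  3
  b  4  3  2  3  4
  l  5  4  3  2  3
The bottom-right entry gives D[5][4] = 3, so no sequence of fewer than 3 edits works. Backtracking through the table gives one optimal edit sequence (3 edits):
  bvhbl → vhbl (del b @1)
  vhbl → hbl (del v @1)
  hbl → hblv (ins v @4)
Edit distance = 3.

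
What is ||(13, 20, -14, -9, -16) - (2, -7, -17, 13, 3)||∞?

max(|x_i - y_i|) = max(|13 - 2|, |20 - (-7)|, |-14 - (-17)|, |-9 - 13|, |-16 - 3|) = max(11, 27, 3, 22, 19) = 27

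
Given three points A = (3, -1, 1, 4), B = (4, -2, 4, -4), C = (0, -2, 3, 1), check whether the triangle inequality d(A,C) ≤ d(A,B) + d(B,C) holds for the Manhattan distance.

d(A,B) = 1 + 1 + 3 + 8 = 13, d(B,C) = 4 + 0 + 1 + 5 = 10, d(A,C) = 3 + 1 + 2 + 3 = 9.
d(A,C) = 9 ≤ 13 + 10 = 23. Triangle inequality is satisfied.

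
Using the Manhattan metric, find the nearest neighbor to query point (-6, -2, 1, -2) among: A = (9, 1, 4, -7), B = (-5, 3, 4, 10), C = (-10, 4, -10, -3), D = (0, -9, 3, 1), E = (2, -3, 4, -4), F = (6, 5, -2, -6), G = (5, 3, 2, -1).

Distances: d(A) = 26, d(B) = 21, d(C) = 22, d(D) = 18, d(E) = 14, d(F) = 26, d(G) = 18. Nearest: E = (2, -3, 4, -4) with distance 14.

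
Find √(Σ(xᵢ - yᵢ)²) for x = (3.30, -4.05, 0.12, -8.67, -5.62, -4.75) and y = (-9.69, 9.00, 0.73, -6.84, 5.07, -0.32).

√(Σ(x_i - y_i)²) = √((3.3 - (-9.69))² + (-4.05 - 9)² + (0.12 - 0.73)² + (-8.67 - (-6.84))² + (-5.62 - 5.07)² + (-4.75 - (-0.32))²)
= √(12.99² + (-13.05)² + (-0.61)² + (-1.83)² + (-10.69)² + (-4.43)²) = √(168.7401 + 170.3025 + 0.3721 + 3.3489 + 114.2761 + 19.6249) = √476.6646 ≈ 21.8326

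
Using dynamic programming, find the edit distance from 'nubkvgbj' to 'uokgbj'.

Let D[i][j] be the edit distance between the first i characters of 'nubkvgbj' and the first j characters of 'uokgbj', with D[i][0] = i, D[0][j] = j, and D[i][j] = D[i-1][j-1] if the characters match, else 1 + min(D[i-1][j], D[i][j-1], D[i-1][j-1]). Filling the table (rows: prefixes of 'nubkvgbj', columns: prefixes of 'uokgbj'):
     ε  u  o  k  g  b  j
  ε  0  1  2  3  4  5  6
  n  1  1  2  3  4  5  6
  u  2  1  2  3  4  5  6
  b  3  2  2  3  4  4  5
  k  4  3  3  2  3  4  5
  v  5  4  4  3  3  4  5
  g  6  5  5  4  3  4  5
  b  7  6  6  5  4  3  4
  j  8  7  7  6  5  4  3
The bottom-right entry gives D[8][6] = 3, so no sequence of fewer than 3 edits works. Backtracking through the table gives one optimal edit sequence (3 edits):
  nubkvgbj → ubkvgbj (del n @1)
  ubkvgbj → uokvgbj (sub b→o @2)
  uokvgbj → uokgbj (del v @4)
Edit distance = 3.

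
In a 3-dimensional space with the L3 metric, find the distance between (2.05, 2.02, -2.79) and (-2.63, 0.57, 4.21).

(Σ|x_i - y_i|^3)^(1/3) = (|2.05 - (-2.63)|^3 + |2.02 - 0.57|^3 + |-2.79 - 4.21|^3)^(1/3)
= (4.68^3 + 1.45^3 + 7^3)^(1/3) ≈ (102.5032 + 3.0486 + 343)^(1/3) = (448.5518)^(1/3) ≈ 7.6549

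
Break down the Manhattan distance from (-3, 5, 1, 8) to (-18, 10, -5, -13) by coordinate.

Σ|x_i - y_i| = |-3 - (-18)| + |5 - 10| + |1 - (-5)| + |8 - (-13)| = 15 + 5 + 6 + 21 = 47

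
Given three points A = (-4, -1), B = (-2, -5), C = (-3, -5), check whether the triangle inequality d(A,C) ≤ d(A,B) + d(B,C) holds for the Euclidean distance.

d(A,B) = √(2² + 4²) = √20 ≈ 4.4721, d(B,C) = √(1² + 0²) = √1 = 1, d(A,C) = √(1² + 4²) = √17 ≈ 4.1231.
d(A,C) ≈ 4.1231 ≤ 4.4721 + 1 = 5.4721. Triangle inequality is satisfied.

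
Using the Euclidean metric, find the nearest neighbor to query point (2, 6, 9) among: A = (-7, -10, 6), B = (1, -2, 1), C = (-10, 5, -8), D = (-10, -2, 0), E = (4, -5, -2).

Distances: d(A) ≈ 18.6011, d(B) ≈ 11.3578, d(C) ≈ 20.8327, d(D) = 17, d(E) ≈ 15.6844. Nearest: B = (1, -2, 1) with distance 11.3578.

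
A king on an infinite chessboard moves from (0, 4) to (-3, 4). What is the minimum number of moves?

max(|x_i - y_i|) = max(|0 - (-3)|, |4 - 4|) = max(3, 0) = 3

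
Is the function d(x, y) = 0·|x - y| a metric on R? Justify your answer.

No. With c = 0, d(x,y) = 0 for all x, y. This fails identity of indiscernibles: d(2, 4) = 0 but 2 ≠ 4.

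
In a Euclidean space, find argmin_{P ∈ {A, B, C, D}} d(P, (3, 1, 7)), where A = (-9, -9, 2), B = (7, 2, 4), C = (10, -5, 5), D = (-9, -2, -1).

Distances: d(A) ≈ 16.4012, d(B) ≈ 5.099, d(C) ≈ 9.434, d(D) ≈ 14.7309. Nearest: B = (7, 2, 4) with distance 5.099.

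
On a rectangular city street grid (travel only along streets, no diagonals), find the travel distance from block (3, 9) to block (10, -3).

Σ|x_i - y_i| = |3 - 10| + |9 - (-3)| = 7 + 12 = 19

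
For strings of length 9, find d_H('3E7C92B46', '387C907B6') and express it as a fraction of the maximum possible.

Differing positions: 2, 6, 7, 8. Hamming distance = 4. The maximum possible Hamming distance for length-9 strings is 9, so d_H/9 = 4/9 ≈ 0.4444.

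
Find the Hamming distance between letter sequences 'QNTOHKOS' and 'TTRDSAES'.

Differing positions: 1, 2, 3, 4, 5, 6, 7. Hamming distance = 7.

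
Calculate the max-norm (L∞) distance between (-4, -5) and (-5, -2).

max(|x_i - y_i|) = max(|-4 - (-5)|, |-5 - (-2)|) = max(1, 3) = 3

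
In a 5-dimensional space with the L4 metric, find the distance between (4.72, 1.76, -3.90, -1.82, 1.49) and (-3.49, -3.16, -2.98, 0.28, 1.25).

(Σ|x_i - y_i|^4)^(1/4) = (|4.72 - (-3.49)|^4 + |1.76 - (-3.16)|^4 + |-3.9 - (-2.98)|^4 + |-1.82 - 0.28|^4 + |1.49 - 1.25|^4)^(1/4)
= (8.21^4 + 4.92^4 + 0.92^4 + 2.1^4 + 0.24^4)^(1/4) ≈ (4543.3127 + 585.9498 + 0.7164 + 19.4481 + 0.0033)^(1/4) = (5149.4303)^(1/4) ≈ 8.4711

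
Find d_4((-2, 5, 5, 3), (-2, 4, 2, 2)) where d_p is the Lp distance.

(Σ|x_i - y_i|^4)^(1/4) = (|-2 - (-2)|^4 + |5 - 4|^4 + |5 - 2|^4 + |3 - 2|^4)^(1/4)
= (0^4 + 1^4 + 3^4 + 1^4)^(1/4) = (0 + 1 + 81 + 1)^(1/4) = (83)^(1/4) ≈ 3.0183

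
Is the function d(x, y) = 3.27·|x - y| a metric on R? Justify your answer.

Yes. Since |x - y| is a metric on R and 3.27 > 0, the positive scalar multiple 3.27·|x - y| is also a metric: scaling by a positive constant preserves non-negativity, identity (d=0 ⟺ |x-y|=0 ⟺ x=y), symmetry, and the triangle inequality.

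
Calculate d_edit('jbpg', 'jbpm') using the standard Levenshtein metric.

Let D[i][j] be the edit distance between the first i characters of 'jbpg' and the first j characters of 'jbpm', with D[i][0] = i, D[0][j] = j, and D[i][j] = D[i-1][j-1] if the characters match, else 1 + min(D[i-1][j], D[i][j-1], D[i-1][j-1]). Filling the table (rows: prefixes of 'jbpg', columns: prefixes of 'jbpm'):
     ε  j  b  p  m
  ε  0  1  2  3  4
  j  1  0  1  2  3
  b  2  1  0  1  2
  p  3  2  1  0  1
  g  4  3  2  1  1
The bottom-right entry gives D[4][4] = 1, so no sequence of fewer than 1 edit works. Backtracking through the table gives one optimal edit sequence (1 edit):
  jbpg → jbpm (sub g→m @4)
Edit distance = 1.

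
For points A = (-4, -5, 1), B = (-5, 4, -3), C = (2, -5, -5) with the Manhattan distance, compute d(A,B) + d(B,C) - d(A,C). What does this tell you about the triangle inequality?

d(A,B) = 1 + 9 + 4 = 14, d(B,C) = 7 + 9 + 2 = 18, d(A,C) = 6 + 0 + 6 = 12.
d(A,B) + d(B,C) - d(A,C) = 14 + 18 - 12 = 32 - 12 = 20. This is ≥ 0, so the triangle inequality holds for these points.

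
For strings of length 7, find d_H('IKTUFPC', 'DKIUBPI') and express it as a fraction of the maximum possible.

Differing positions: 1, 3, 5, 7. Hamming distance = 4. The maximum possible Hamming distance for length-7 strings is 7, so d_H/7 = 4/7 ≈ 0.5714.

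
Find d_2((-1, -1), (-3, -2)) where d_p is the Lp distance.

(Σ|x_i - y_i|^2)^(1/2) = (|-1 - (-3)|^2 + |-1 - (-2)|^2)^(1/2)
= (2^2 + 1^2)^(1/2) = (4 + 1)^(1/2) = (5)^(1/2) ≈ 2.2361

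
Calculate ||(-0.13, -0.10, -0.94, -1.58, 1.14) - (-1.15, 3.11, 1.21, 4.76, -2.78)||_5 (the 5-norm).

(Σ|x_i - y_i|^5)^(1/5) = (|-0.13 - (-1.15)|^5 + |-0.1 - 3.11|^5 + |-0.94 - 1.21|^5 + |-1.58 - 4.76|^5 + |1.14 - (-2.78)|^5)^(1/5)
= (1.02^5 + 3.21^5 + 2.15^5 + 6.34^5 + 3.92^5)^(1/5) ≈ (1.1041 + 340.8201 + 45.9401 + 10243.4509 + 925.6149)^(1/5) = (11556.9301)^(1/5) ≈ 6.4948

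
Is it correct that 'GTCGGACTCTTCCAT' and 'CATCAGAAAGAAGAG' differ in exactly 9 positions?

Differing positions: 1, 2, 3, 4, 5, 6, 7, 8, 9, 10, 11, 12, 13, 15. Hamming distance = 14, so the claim that d_H = 9 is false.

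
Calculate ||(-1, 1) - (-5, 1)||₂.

√(Σ(x_i - y_i)²) = √((-1 - (-5))² + (1 - 1)²)
= √(4² + 0²) = √(16 + 0) = √16 = 4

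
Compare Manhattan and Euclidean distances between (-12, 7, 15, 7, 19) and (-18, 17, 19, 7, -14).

L1 = |-12 - (-18)| + |7 - 17| + |15 - 19| + |7 - 7| + |19 - (-14)| = 6 + 10 + 4 + 0 + 33 = 53
L2 = √(6² + 10² + 4² + 0² + 33²) = √1241 ≈ 35.2278
L1 ≥ L2 always (equality iff movement is along one axis); L1 > L2 here.
Ratio L1/L2 = 53/√1241 ≈ 1.5045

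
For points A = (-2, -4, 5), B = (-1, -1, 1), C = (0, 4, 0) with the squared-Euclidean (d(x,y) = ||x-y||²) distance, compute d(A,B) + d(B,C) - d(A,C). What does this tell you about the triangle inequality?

d(A,B) = 1² + 3² + 4² = 26, d(B,C) = 1² + 5² + 1² = 27, d(A,C) = 2² + 8² + 5² = 93.
d(A,B) + d(B,C) - d(A,C) = 26 + 27 - 93 = 53 - 93 = -40. This is < 0, so the triangle inequality FAILS for these points (squared-Euclidean is not a metric).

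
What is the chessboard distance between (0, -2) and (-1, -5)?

max(|x_i - y_i|) = max(|0 - (-1)|, |-2 - (-5)|) = max(1, 3) = 3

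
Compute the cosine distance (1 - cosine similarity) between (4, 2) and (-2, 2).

With u = (4, 2), v = (-2, 2):
u·v = 4·(-2) + 2·2 = (-8) + 4 = -4.
|u| = √(4² + 2²) = √20, |v| = √((-2)² + 2²) = √8, so |u||v| = √(20·8) = √160.
cos θ = (u·v)/(|u||v|) = -4/√160 ≈ -0.3162
Cosine distance = 1 - cos θ ≈ 1 - (-0.3162) = 1.3162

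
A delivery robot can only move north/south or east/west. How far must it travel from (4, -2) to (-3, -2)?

Σ|x_i - y_i| = |4 - (-3)| + |-2 - (-2)| = 7 + 0 = 7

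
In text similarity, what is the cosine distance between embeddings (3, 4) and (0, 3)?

With u = (3, 4), v = (0, 3):
u·v = 3·0 + 4·3 = 0 + 12 = 12.
|u| = √(3² + 4²) = √25, |v| = √(0² + 3²) = √9, so |u||v| = √(25·9) = √225 = 15.
cos θ = (u·v)/(|u||v|) = 12/15 = 0.8
Cosine distance = 1 - cos θ = 1 - 0.8 = 0.2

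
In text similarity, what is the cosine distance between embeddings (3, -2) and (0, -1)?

With u = (3, -2), v = (0, -1):
u·v = 3·0 + (-2)·(-1) = 0 + 2 = 2.
|u| = √(3² + (-2)²) = √13, |v| = √(0² + (-1)²) = √1, so |u||v| = √(13·1) = √13.
cos θ = (u·v)/(|u||v|) = 2/√13 ≈ 0.5547
Cosine distance = 1 - cos θ ≈ 1 - 0.5547 = 0.4453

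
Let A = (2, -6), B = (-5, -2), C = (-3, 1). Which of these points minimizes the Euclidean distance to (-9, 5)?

Distances: d(A) ≈ 15.5563, d(B) ≈ 8.0623, d(C) ≈ 7.2111. Nearest: C = (-3, 1) with distance 7.2111.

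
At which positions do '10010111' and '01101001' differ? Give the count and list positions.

Differing positions: 1, 2, 3, 4, 5, 6, 7. Hamming distance = 7.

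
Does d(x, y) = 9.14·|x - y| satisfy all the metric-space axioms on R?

Yes. Since |x - y| is a metric on R and 9.14 > 0, the positive scalar multiple 9.14·|x - y| is also a metric: scaling by a positive constant preserves non-negativity, identity (d=0 ⟺ |x-y|=0 ⟺ x=y), symmetry, and the triangle inequality.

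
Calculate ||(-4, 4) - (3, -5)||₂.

√(Σ(x_i - y_i)²) = √((-4 - 3)² + (4 - (-5))²)
= √((-7)² + 9²) = √(49 + 81) = √130 ≈ 11.4018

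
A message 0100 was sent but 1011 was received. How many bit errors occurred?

Differing positions: 1, 2, 3, 4. Hamming distance = 4.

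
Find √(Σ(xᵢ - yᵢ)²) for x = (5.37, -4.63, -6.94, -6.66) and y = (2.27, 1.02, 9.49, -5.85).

√(Σ(x_i - y_i)²) = √((5.37 - 2.27)² + (-4.63 - 1.02)² + (-6.94 - 9.49)² + (-6.66 - (-5.85))²)
= √(3.1² + (-5.65)² + (-16.43)² + (-0.81)²) = √(9.61 + 31.9225 + 269.9449 + 0.6561) = √312.1335 ≈ 17.6673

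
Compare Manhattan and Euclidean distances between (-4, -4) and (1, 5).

L1 = |-4 - 1| + |-4 - 5| = 5 + 9 = 14
L2 = √(5² + 9²) = √106 ≈ 10.2956
L1 ≥ L2 always (equality iff movement is along one axis); L1 > L2 here.
Ratio L1/L2 = 14/√106 ≈ 1.3598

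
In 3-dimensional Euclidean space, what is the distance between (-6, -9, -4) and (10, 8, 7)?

√(Σ(x_i - y_i)²) = √((-6 - 10)² + (-9 - 8)² + (-4 - 7)²)
= √((-16)² + (-17)² + (-11)²) = √(256 + 289 + 121) = √666 ≈ 25.807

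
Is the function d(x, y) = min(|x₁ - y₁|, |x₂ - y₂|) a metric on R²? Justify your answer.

No. d fails identity of indiscernibles: take x = (0, 0) and y = (0, 5). Then d(x,y) = min(|0 - 0|, |0 - 5|) = min(0, 5) = 0, yet x ≠ y.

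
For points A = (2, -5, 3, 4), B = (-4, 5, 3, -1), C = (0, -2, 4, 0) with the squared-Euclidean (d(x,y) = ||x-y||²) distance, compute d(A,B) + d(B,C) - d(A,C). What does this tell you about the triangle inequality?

d(A,B) = 6² + 10² + 0² + 5² = 161, d(B,C) = 4² + 7² + 1² + 1² = 67, d(A,C) = 2² + 3² + 1² + 4² = 30.
d(A,B) + d(B,C) - d(A,C) = 161 + 67 - 30 = 228 - 30 = 198. This is ≥ 0, so the triangle inequality holds for these points.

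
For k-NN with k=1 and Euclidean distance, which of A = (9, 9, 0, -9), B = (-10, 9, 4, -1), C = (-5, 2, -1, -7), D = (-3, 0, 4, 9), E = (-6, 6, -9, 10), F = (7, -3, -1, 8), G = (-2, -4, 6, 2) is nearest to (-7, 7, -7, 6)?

Distances: d(A) ≈ 23.1084, d(B) ≈ 13.5277, d(C) ≈ 15.2971, d(D) ≈ 13.9642, d(E) ≈ 4.6904, d(F) ≈ 18.3303, d(G) ≈ 18.1934. Nearest: E = (-6, 6, -9, 10) with distance 4.6904.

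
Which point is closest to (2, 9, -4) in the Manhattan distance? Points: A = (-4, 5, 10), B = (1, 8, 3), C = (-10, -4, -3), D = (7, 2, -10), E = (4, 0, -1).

Distances: d(A) = 24, d(B) = 9, d(C) = 26, d(D) = 18, d(E) = 14. Nearest: B = (1, 8, 3) with distance 9.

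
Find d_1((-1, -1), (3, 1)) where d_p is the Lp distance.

Σ|x_i - y_i| = |-1 - 3| + |-1 - 1| = 4 + 2 = 6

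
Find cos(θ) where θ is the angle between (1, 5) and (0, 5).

With u = (1, 5), v = (0, 5):
u·v = 1·0 + 5·5 = 0 + 25 = 25.
|u| = √(1² + 5²) = √26, |v| = √(0² + 5²) = √25, so |u||v| = √(26·25) = √650.
cos θ = (u·v)/(|u||v|) = 25/√650 ≈ 0.9806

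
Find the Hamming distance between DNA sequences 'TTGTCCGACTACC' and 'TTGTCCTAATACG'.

Differing positions: 7, 9, 13. Hamming distance = 3.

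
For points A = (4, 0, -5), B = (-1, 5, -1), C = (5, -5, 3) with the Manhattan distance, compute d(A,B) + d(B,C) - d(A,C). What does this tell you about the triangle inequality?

d(A,B) = 5 + 5 + 4 = 14, d(B,C) = 6 + 10 + 4 = 20, d(A,C) = 1 + 5 + 8 = 14.
d(A,B) + d(B,C) - d(A,C) = 14 + 20 - 14 = 34 - 14 = 20. This is ≥ 0, so the triangle inequality holds for these points.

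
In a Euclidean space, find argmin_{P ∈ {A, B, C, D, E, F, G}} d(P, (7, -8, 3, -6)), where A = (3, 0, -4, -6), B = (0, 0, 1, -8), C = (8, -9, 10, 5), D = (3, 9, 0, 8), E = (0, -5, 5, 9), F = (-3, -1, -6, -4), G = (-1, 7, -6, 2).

Distances: d(A) ≈ 11.3578, d(B) = 11, d(C) ≈ 13.1149, d(D) ≈ 22.5832, d(E) ≈ 16.9411, d(F) ≈ 15.2971, d(G) ≈ 20.8327. Nearest: B = (0, 0, 1, -8) with distance 11.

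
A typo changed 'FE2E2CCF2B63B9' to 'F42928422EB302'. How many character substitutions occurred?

Differing positions: 2, 4, 6, 7, 8, 10, 11, 13, 14. Hamming distance = 9.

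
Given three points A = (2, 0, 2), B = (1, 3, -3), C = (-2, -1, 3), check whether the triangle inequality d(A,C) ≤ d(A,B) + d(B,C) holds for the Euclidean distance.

d(A,B) = √(1² + 3² + 5²) = √35 ≈ 5.9161, d(B,C) = √(3² + 4² + 6²) = √61 ≈ 7.8102, d(A,C) = √(4² + 1² + 1²) = √18 ≈ 4.2426.
d(A,C) ≈ 4.2426 ≤ 5.9161 + 7.8102 = 13.7263. Triangle inequality is satisfied.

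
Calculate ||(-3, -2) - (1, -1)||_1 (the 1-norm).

Σ|x_i - y_i| = |-3 - 1| + |-2 - (-1)| = 4 + 1 = 5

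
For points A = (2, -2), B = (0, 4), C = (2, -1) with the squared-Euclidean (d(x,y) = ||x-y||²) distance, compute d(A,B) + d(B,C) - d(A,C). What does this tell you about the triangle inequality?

d(A,B) = 2² + 6² = 40, d(B,C) = 2² + 5² = 29, d(A,C) = 0² + 1² = 1.
d(A,B) + d(B,C) - d(A,C) = 40 + 29 - 1 = 69 - 1 = 68. This is ≥ 0, so the triangle inequality holds for these points.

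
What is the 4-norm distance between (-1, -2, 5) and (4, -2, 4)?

(Σ|x_i - y_i|^4)^(1/4) = (|-1 - 4|^4 + |-2 - (-2)|^4 + |5 - 4|^4)^(1/4)
= (5^4 + 0^4 + 1^4)^(1/4) = (625 + 0 + 1)^(1/4) = (626)^(1/4) ≈ 5.002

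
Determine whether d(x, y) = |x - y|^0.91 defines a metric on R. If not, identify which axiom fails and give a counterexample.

Yes. With 0 < p = 0.91 ≤ 1, d(x,y) = |x-y|^0.91 is a metric on R. Non-negativity and symmetry are immediate; |x-y|^0.91 = 0 ⟺ |x-y| = 0 ⟺ x = y. For the triangle inequality, the function t ↦ t^0.91 is subadditive on [0,∞) when p ≤ 1, so |x-z|^0.91 ≤ (|x-y| + |y-z|)^0.91 ≤ |x-y|^0.91 + |y-z|^0.91.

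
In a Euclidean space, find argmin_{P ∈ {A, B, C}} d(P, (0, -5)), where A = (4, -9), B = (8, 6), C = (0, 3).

Distances: d(A) ≈ 5.6569, d(B) ≈ 13.6015, d(C) = 8. Nearest: A = (4, -9) with distance 5.6569.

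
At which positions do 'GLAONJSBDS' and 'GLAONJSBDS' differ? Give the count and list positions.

Differing positions: none. Hamming distance = 0.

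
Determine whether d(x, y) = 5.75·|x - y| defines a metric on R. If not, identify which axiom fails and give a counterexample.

Yes. Since |x - y| is a metric on R and 5.75 > 0, the positive scalar multiple 5.75·|x - y| is also a metric: scaling by a positive constant preserves non-negativity, identity (d=0 ⟺ |x-y|=0 ⟺ x=y), symmetry, and the triangle inequality.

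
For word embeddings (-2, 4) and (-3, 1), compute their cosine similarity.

With u = (-2, 4), v = (-3, 1):
u·v = (-2)·(-3) + 4·1 = 6 + 4 = 10.
|u| = √((-2)² + 4²) = √20, |v| = √((-3)² + 1²) = √10, so |u||v| = √(20·10) = √200.
cos θ = (u·v)/(|u||v|) = 10/√200 ≈ 0.7071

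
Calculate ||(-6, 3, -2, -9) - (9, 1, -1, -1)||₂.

√(Σ(x_i - y_i)²) = √((-6 - 9)² + (3 - 1)² + (-2 - (-1))² + (-9 - (-1))²)
= √((-15)² + 2² + (-1)² + (-8)²) = √(225 + 4 + 1 + 64) = √294 ≈ 17.1464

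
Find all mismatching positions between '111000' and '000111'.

Differing positions: 1, 2, 3, 4, 5, 6. Hamming distance = 6.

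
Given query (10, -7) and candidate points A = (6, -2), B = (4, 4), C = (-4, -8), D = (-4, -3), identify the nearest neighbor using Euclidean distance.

Distances: d(A) ≈ 6.4031, d(B) ≈ 12.53, d(C) ≈ 14.0357, d(D) ≈ 14.5602. Nearest: A = (6, -2) with distance 6.4031.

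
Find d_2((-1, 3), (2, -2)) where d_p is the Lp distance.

(Σ|x_i - y_i|^2)^(1/2) = (|-1 - 2|^2 + |3 - (-2)|^2)^(1/2)
= (3^2 + 5^2)^(1/2) = (9 + 25)^(1/2) = (34)^(1/2) ≈ 5.831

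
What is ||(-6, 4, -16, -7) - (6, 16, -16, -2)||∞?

max(|x_i - y_i|) = max(|-6 - 6|, |4 - 16|, |-16 - (-16)|, |-7 - (-2)|) = max(12, 12, 0, 5) = 12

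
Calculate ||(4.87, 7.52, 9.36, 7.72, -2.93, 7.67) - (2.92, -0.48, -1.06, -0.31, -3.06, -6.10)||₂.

√(Σ(x_i - y_i)²) = √((4.87 - 2.92)² + (7.52 - (-0.48))² + (9.36 - (-1.06))² + (7.72 - (-0.31))² + (-2.93 - (-3.06))² + (7.67 - (-6.1))²)
= √(1.95² + 8² + 10.42² + 8.03² + 0.13² + 13.77²) = √(3.8025 + 64 + 108.5764 + 64.4809 + 0.0169 + 189.6129) = √430.4896 ≈ 20.7482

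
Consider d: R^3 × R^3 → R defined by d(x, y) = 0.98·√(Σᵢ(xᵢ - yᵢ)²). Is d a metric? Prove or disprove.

Yes. The L2 (Euclidean) norm induces a metric on R^3, and multiplying a metric by a positive constant 0.98 > 0 preserves all four axioms: non-negativity (0.98·||x-y|| ≥ 0), identity (0.98·||x-y|| = 0 ⟺ ||x-y|| = 0 ⟺ x = y), symmetry (||x-y|| = ||y-x||), and the triangle inequality (0.98·||x-z|| ≤ 0.98·||x-y|| + 0.98·||y-z||). So d is a metric.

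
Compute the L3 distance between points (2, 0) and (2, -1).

(Σ|x_i - y_i|^3)^(1/3) = (|2 - 2|^3 + |0 - (-1)|^3)^(1/3)
= (0^3 + 1^3)^(1/3) = (0 + 1)^(1/3) = (1)^(1/3) = 1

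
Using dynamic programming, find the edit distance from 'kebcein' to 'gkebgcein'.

Let D[i][j] be the edit distance between the first i characters of 'kebcein' and the first j characters of 'gkebgcein', with D[i][0] = i, D[0][j] = j, and D[i][j] = D[i-1][j-1] if the characters match, else 1 + min(D[i-1][j], D[i][j-1], D[i-1][j-1]). Filling the table (rows: prefixes of 'kebcein', columns: prefixes of 'gkebgcein'):
     ε  g  k  e  b  g  c  e  i  n
  ε  0  1  2  3  4  5  6  7  8  9
  k  1  1  1  2  3  4  5  6  7  8
  e  2  2  2  1  2  3  4  5  6  7
  b  3  3  3  2  1  2  3  4  5  6
  c  4  4  4  3  2  2  2  3  4  5
  e  5  5  5  4  3  3  3  2  3  4
  i  6  6  6  5  4  4  4  3  2  3
  n  7  7  7  6  5  5  5  4  3  2
The bottom-right entry gives D[7][9] = 2, so no sequence of fewer than 2 edits works. Backtracking through the table gives one optimal edit sequence (2 edits):
  kebcein → gkebcein (ins g @1)
  gkebcein → gkebgcein (ins g @5)
Edit distance = 2.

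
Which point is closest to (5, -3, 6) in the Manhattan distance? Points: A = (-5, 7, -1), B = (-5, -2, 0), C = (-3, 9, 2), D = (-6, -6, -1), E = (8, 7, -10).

Distances: d(A) = 27, d(B) = 17, d(C) = 24, d(D) = 21, d(E) = 29. Nearest: B = (-5, -2, 0) with distance 17.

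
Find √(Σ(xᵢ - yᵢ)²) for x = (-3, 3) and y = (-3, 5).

√(Σ(x_i - y_i)²) = √((-3 - (-3))² + (3 - 5)²)
= √(0² + (-2)²) = √(0 + 4) = √4 = 2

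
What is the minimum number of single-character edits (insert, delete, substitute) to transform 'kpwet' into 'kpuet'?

Let D[i][j] be the edit distance between the first i characters of 'kpwet' and the first j characters of 'kpuet', with D[i][0] = i, D[0][j] = j, and D[i][j] = D[i-1][j-1] if the characters match, else 1 + min(D[i-1][j], D[i][j-1], D[i-1][j-1]). Filling the table (rows: prefixes of 'kpwet', columns: prefixes of 'kpuet'):
     ε  k  p  u  e  t
  ε  0  1  2  3  4  5
  k  1  0  1  2  3  4
  p  2  1  0  1  2  3
  w  3  2  1  1  2  3
  e  4  3  2  2  1  2
  t  5  4  3  3  2  1
The bottom-right entry gives D[5][5] = 1, so no sequence of fewer than 1 edit works. Backtracking through the table gives one optimal edit sequence (1 edit):
  kpwet → kpuet (sub w→u @3)
Edit distance = 1.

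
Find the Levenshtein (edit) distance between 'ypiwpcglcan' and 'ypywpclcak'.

Let D[i][j] be the edit distance between the first i characters of 'ypiwpcglcan' and the first j characters of 'ypywpclcak', with D[i][0] = i, D[0][j] = j, and D[i][j] = D[i-1][j-1] if the characters match, else 1 + min(D[i-1][j], D[i][j-1], D[i-1][j-1]). Filling the table (rows: prefixes of 'ypiwpcglcan', columns: prefixes of 'ypywpclcak'):
     ε  y  p  y  w  p  c  l  c  a  k
  ε  0  1  2  3  4  5  6  7  8  9 10
  y  1  0  1  2  3  4  5  6  7  8  9
  p  2  1  0  1  2  3  4  5  6  7  8
  i  3  2  1  1  2  3  4  5  6  7  8
  w  4  3  2  2  1  2  3  4  5  6  7
  p  5  4  3  3  2  1  2  3  4  5  6
  c  6  5  4  4  3  2  1  2  3  4  5
  g  7  6  5  5  4  3  2  2  3  4  5
  l  8  7  6  6  5  4  3  2  3  4  5
  c  9  8  7  7  6  5  4  3  2  3  4
  a 10  9  8  8  7  6  5  4  3  2  3
  n 11 10  9  9  8  7  6  5  4  3  3
The bottom-right entry gives D[11][10] = 3, so no sequence of fewer than 3 edits works. Backtracking through the table gives one optimal edit sequence (3 edits):
  ypiwpcglcan → ypywpcglcan (sub i→y @3)
  ypywpcglcan → ypywpclcan (del g @7)
  ypywpclcan → ypywpclcak (sub n→k @10)
Edit distance = 3.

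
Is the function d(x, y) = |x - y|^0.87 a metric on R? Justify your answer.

Yes. With 0 < p = 0.87 ≤ 1, d(x,y) = |x-y|^0.87 is a metric on R. Non-negativity and symmetry are immediate; |x-y|^0.87 = 0 ⟺ |x-y| = 0 ⟺ x = y. For the triangle inequality, the function t ↦ t^0.87 is subadditive on [0,∞) when p ≤ 1, so |x-z|^0.87 ≤ (|x-y| + |y-z|)^0.87 ≤ |x-y|^0.87 + |y-z|^0.87.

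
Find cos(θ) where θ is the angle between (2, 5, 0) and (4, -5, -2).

With u = (2, 5, 0), v = (4, -5, -2):
u·v = 2·4 + 5·(-5) + 0·(-2) = 8 + (-25) + 0 = -17.
|u| = √(2² + 5² + 0²) = √29, |v| = √(4² + (-5)² + (-2)²) = √45, so |u||v| = √(29·45) = √1305.
cos θ = (u·v)/(|u||v|) = -17/√1305 ≈ -0.4706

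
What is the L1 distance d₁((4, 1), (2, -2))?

Σ|x_i - y_i| = |4 - 2| + |1 - (-2)| = 2 + 3 = 5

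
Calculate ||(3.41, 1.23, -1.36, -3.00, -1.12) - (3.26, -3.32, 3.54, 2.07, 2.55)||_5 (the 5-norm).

(Σ|x_i - y_i|^5)^(1/5) = (|3.41 - 3.26|^5 + |1.23 - (-3.32)|^5 + |-1.36 - 3.54|^5 + |-3 - 2.07|^5 + |-1.12 - 2.55|^5)^(1/5)
= (0.15^5 + 4.55^5 + 4.9^5 + 5.07^5 + 3.67^5)^(1/5) ≈ (0.0001 + 1950.1005 + 2824.7525 + 3349.9614 + 665.7794)^(1/5) = (8790.5939)^(1/5) ≈ 6.149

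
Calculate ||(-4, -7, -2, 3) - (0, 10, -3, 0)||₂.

√(Σ(x_i - y_i)²) = √((-4 - 0)² + (-7 - 10)² + (-2 - (-3))² + (3 - 0)²)
= √((-4)² + (-17)² + 1² + 3²) = √(16 + 289 + 1 + 9) = √315 ≈ 17.7482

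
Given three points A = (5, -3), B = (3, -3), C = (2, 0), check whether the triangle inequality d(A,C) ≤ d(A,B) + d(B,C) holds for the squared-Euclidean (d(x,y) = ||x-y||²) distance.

d(A,B) = 2² + 0² = 4, d(B,C) = 1² + 3² = 10, d(A,C) = 3² + 3² = 18.
d(A,C) = 18 > 4 + 10 = 14. Triangle inequality is VIOLATED. (Squared-Euclidean is not a metric — this is a counterexample.)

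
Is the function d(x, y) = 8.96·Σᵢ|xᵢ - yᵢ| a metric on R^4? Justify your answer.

Yes. The L1 (Manhattan) norm induces a metric on R^4, and multiplying a metric by a positive constant 8.96 > 0 preserves all four axioms: non-negativity (8.96·||x-y|| ≥ 0), identity (8.96·||x-y|| = 0 ⟺ ||x-y|| = 0 ⟺ x = y), symmetry (||x-y|| = ||y-x||), and the triangle inequality (8.96·||x-z|| ≤ 8.96·||x-y|| + 8.96·||y-z||). So d is a metric.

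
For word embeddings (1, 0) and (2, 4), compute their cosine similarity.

With u = (1, 0), v = (2, 4):
u·v = 1·2 + 0·4 = 2 + 0 = 2.
|u| = √(1² + 0²) = √1, |v| = √(2² + 4²) = √20, so |u||v| = √(1·20) = √20.
cos θ = (u·v)/(|u||v|) = 2/√20 ≈ 0.4472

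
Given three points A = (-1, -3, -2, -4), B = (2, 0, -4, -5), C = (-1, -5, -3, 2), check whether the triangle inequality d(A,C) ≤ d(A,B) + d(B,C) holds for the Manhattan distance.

d(A,B) = 3 + 3 + 2 + 1 = 9, d(B,C) = 3 + 5 + 1 + 7 = 16, d(A,C) = 0 + 2 + 1 + 6 = 9.
d(A,C) = 9 ≤ 9 + 16 = 25. Triangle inequality is satisfied.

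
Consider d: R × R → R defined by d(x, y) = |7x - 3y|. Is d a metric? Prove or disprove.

No. d fails symmetry: d(8, 6) = |7·8 - 3·6| = |38| = 38, but d(6, 8) = |7·6 - 3·8| = |18| = 18. Since 38 ≠ 18, d(x,y) ≠ d(y,x) in general.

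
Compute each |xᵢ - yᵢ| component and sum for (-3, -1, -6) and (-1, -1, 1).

Σ|x_i - y_i| = |-3 - (-1)| + |-1 - (-1)| + |-6 - 1| = 2 + 0 + 7 = 9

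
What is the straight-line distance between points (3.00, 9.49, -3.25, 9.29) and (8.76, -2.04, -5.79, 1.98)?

√(Σ(x_i - y_i)²) = √((3 - 8.76)² + (9.49 - (-2.04))² + (-3.25 - (-5.79))² + (9.29 - 1.98)²)
= √((-5.76)² + 11.53² + 2.54² + 7.31²) = √(33.1776 + 132.9409 + 6.4516 + 53.4361) = √226.0062 ≈ 15.0335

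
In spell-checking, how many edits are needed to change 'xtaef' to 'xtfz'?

Let D[i][j] be the edit distance between the first i characters of 'xtaef' and the first j characters of 'xtfz', with D[i][0] = i, D[0][j] = j, and D[i][j] = D[i-1][j-1] if the characters match, else 1 + min(D[i-1][j], D[i][j-1], D[i-1][j-1]). Filling the table (rows: prefixes of 'xtaef', columns: prefixes of 'xtfz'):
     ε  x  t  f  z
  ε  0  1  2  3  4
  x  1  0  1  2  3
  t  2  1  0  1  2
  a  3  2  1  1  2
  e  4  3  2  2  2
  f  5  4  3  2  3
The bottom-right entry gives D[5][4] = 3, so no sequence of fewer than 3 edits works. Backtracking through the table gives one optimal edit sequence (3 edits):
  xtaef → xtef (del a @3)
  xtef → xtff (sub e→f @3)
  xtff → xtfz (sub f→z @4)
Edit distance = 3.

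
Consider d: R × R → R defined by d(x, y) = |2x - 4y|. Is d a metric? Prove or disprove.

No. d fails symmetry: d(8, 2) = |2·8 - 4·2| = |8| = 8, but d(2, 8) = |2·2 - 4·8| = |-28| = 28. Since 8 ≠ 28, d(x,y) ≠ d(y,x) in general.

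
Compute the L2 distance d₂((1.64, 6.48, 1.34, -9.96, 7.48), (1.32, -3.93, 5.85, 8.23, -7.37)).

√(Σ(x_i - y_i)²) = √((1.64 - 1.32)² + (6.48 - (-3.93))² + (1.34 - 5.85)² + (-9.96 - 8.23)² + (7.48 - (-7.37))²)
= √(0.32² + 10.41² + (-4.51)² + (-18.19)² + 14.85²) = √(0.1024 + 108.3681 + 20.3401 + 330.8761 + 220.5225) = √680.2092 ≈ 26.0808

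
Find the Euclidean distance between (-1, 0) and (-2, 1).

√(Σ(x_i - y_i)²) = √((-1 - (-2))² + (0 - 1)²)
= √(1² + (-1)²) = √(1 + 1) = √2 ≈ 1.4142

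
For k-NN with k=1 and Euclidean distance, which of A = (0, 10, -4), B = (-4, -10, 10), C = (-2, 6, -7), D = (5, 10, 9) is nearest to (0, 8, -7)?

Distances: d(A) ≈ 3.6056, d(B) ≈ 25.0799, d(C) ≈ 2.8284, d(D) ≈ 16.8819. Nearest: C = (-2, 6, -7) with distance 2.8284.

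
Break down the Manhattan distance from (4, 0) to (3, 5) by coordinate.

Σ|x_i - y_i| = |4 - 3| + |0 - 5| = 1 + 5 = 6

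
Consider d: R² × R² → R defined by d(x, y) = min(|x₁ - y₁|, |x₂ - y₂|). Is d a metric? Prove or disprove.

No. d fails identity of indiscernibles: take x = (1, 0) and y = (1, 1). Then d(x,y) = min(|1 - 1|, |0 - 1|) = min(0, 1) = 0, yet x ≠ y.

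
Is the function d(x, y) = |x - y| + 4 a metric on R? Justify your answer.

No. d fails identity of indiscernibles (specifically d(x,x) = 0): d(-5, -5) = |-5 - (-5)| + 4 = 0 + 4 = 4 ≠ 0.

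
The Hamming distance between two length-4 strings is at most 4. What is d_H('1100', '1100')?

Differing positions: none. Hamming distance = 0. The maximum possible Hamming distance for length-4 strings is 4, so d_H/4 = 0/4 = 0.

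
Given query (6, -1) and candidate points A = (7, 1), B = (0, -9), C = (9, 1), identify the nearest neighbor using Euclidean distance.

Distances: d(A) ≈ 2.2361, d(B) = 10, d(C) ≈ 3.6056. Nearest: A = (7, 1) with distance 2.2361.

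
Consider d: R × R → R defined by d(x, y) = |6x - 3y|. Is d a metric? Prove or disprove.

No. d fails symmetry: d(9, 8) = |6·9 - 3·8| = |30| = 30, but d(8, 9) = |6·8 - 3·9| = |21| = 21. Since 30 ≠ 21, d(x,y) ≠ d(y,x) in general.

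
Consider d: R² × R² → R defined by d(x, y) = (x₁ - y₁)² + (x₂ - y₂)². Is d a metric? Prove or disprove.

No. The squared Euclidean distance fails the triangle inequality. Counterexample: x = (0, 0), y = (1, 3), z = (2, 6). d(x,z) = 2² + 6² = 40, but d(x,y) + d(y,z) = (1² + 3²) + (1² + 3²) = 10 + 10 = 20. Since 40 > 20, the triangle inequality is violated. (Note: √d, the ordinary Euclidean distance, IS a metric.)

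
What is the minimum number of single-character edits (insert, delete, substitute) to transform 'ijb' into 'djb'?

Let D[i][j] be the edit distance between the first i characters of 'ijb' and the first j characters of 'djb', with D[i][0] = i, D[0][j] = j, and D[i][j] = D[i-1][j-1] if the characters match, else 1 + min(D[i-1][j], D[i][j-1], D[i-1][j-1]). Filling the table (rows: prefixes of 'ijb', columns: prefixes of 'djb'):
     ε  d  j  b
  ε  0  1  2  3
  i  1  1  2  3
  j  2  2  1  2
  b  3  3  2  1
The bottom-right entry gives D[3][3] = 1, so no sequence of fewer than 1 edit works. Backtracking through the table gives one optimal edit sequence (1 edit):
  ijb → djb (sub i→d @1)
Edit distance = 1.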